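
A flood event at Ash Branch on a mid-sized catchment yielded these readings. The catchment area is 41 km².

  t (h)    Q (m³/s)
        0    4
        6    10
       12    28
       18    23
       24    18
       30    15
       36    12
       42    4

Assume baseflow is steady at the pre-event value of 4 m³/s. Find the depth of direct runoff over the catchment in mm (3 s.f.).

d ≈ 43.2 mm

Direct runoff: 0.0, 6.0, 24.0, 19.0, 14.0, 11.0, 8.0, 0.0 m³/s; ΣQ_DR = 82.00 m³/s.
V = ΣQ_DR · Δt = 82.00 × 21600 s = 1.771 × 10^6 m³.
Over A = 41 km², depth = V / A = 43.2 mm.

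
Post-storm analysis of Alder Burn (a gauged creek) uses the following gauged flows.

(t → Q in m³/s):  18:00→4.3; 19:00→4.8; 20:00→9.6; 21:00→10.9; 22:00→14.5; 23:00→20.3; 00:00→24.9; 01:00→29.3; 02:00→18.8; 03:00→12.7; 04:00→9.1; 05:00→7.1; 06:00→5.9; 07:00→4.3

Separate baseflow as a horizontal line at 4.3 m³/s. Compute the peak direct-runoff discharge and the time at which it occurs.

Subtracting baseflow gives direct-runoff ordinates: 0.0, 0.5, 5.3, 6.6, 10.2, 16.0, 20.6, 25.0, 14.5, 8.4, 4.8, 2.8, 1.6, 0.0 m³/s.
The maximum is 25.0 m³/s, occurring at the reading for t = 01:00.

Q_p = 25.0 m³/s at t = 01:00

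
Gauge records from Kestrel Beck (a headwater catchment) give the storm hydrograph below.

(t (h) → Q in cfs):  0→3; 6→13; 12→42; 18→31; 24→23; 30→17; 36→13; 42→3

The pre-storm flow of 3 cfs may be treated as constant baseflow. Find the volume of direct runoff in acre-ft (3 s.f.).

V ≈ 60.0 acre-ft

Direct-runoff ordinates (Q − Q_b): 0.0, 10.0, 39.0, 28.0, 20.0, 14.0, 10.0, 0.0 cfs.
ΣQ_DR = 121.0 cfs.
With Δt = 6 h = 21600 s, V = ΣQ_DR · Δt = 121.0 × 21600 = 2.61 × 10^6 ft³ = 60.0 acre-ft.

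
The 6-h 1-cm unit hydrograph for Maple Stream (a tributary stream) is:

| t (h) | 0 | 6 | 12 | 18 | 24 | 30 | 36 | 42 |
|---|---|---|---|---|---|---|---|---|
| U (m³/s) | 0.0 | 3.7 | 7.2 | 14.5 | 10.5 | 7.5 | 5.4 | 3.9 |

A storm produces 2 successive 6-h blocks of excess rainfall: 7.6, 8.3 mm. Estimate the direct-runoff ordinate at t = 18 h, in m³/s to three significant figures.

Q ≈ 17.0 m³/s

By discrete convolution, Q_j = Σ (P_i / 10 mm) · U_{j−i}.
At t = 18 h (j=3): Q = (7.6/10)·14.5 + (8.3/10)·7.2 = 17.0 m³/s.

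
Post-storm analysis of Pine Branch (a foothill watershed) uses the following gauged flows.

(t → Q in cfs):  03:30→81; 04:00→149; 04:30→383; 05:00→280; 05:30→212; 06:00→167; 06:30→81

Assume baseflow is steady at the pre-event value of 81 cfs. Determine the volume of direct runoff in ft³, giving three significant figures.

Direct-runoff ordinates (Q − Q_b): 0.0, 68.0, 302.0, 199.0, 131.0, 86.0, 0.0 cfs.
ΣQ_DR = 786.0 cfs.
With Δt = 0.5 h = 1800 s, V = ΣQ_DR · Δt = 786.0 × 1800 = 1.41 × 10^6 ft³.

V ≈ 1.41 × 10^6 ft³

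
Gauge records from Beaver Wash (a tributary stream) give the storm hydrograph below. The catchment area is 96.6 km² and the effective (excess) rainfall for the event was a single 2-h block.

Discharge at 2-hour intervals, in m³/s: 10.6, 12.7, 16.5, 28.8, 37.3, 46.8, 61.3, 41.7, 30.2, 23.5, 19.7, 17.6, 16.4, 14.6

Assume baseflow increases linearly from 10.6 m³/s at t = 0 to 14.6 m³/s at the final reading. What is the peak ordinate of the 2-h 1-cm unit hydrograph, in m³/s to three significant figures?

Direct runoff: 0.00, 1.79, 5.28, 17.28, 25.47, 34.66, 48.85, 28.95, 17.14, 10.13, 6.02, 3.62, 2.11, 0.00 m³/s; ΣQ_DR = 201.3 m³/s, peak = 48.85 m³/s.
Runoff depth d = ΣQ_DR·Δt / A = 201.3 × 7200 / (96.6 km²) = 15.00 mm.
The 1-cm UH is the DRH scaled by (10 mm)/d, so U_p = 48.85 × 10/15.00 = 32.6 m³/s.

U_p ≈ 32.6 m³/s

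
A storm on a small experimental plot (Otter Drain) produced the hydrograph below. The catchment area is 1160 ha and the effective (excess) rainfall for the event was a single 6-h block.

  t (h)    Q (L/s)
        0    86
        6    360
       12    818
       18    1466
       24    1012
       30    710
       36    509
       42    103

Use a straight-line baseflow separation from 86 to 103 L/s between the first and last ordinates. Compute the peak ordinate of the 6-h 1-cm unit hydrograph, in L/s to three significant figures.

Direct runoff: 0.00, 271.57, 727.14, 1372.71, 916.29, 611.86, 408.43, 0.00 L/s; ΣQ_DR = 4308 L/s, peak = 1372.71 L/s.
Runoff depth d = ΣQ_DR·Δt / A = 4308 × 21600 / (1160 ha) = 8.022 mm.
The 1-cm UH is the DRH scaled by (10 mm)/d, so U_p = 1372.71 × 10/8.022 = 1710 L/s.

U_p ≈ 1710 L/s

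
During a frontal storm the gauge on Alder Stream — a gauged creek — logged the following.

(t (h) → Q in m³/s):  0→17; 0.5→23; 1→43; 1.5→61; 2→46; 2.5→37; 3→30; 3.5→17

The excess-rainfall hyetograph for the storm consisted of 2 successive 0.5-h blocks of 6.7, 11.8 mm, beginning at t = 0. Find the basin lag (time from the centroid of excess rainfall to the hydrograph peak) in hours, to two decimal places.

Centroid of excess rainfall: t_c = Σ P_i·t̄_i / ΣP_i = 0.5689 h (block centres at 0.25, 0.75 h).
Hydrograph peak occurs at t = 1.5 h, so basin lag t_L = 1.5 − 0.5689 = 0.93 h.

t_L ≈ 0.93 h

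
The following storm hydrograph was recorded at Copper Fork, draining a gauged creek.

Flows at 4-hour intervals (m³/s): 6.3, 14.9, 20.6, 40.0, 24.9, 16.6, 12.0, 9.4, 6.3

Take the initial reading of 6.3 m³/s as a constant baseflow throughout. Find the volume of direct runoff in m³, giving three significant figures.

Direct-runoff ordinates (Q − Q_b): 0.0, 8.6, 14.3, 33.7, 18.6, 10.3, 5.7, 3.1, 0.0 m³/s.
ΣQ_DR = 94.30 m³/s.
With Δt = 4 h = 14400 s, V = ΣQ_DR · Δt = 94.30 × 14400 = 1.36 × 10^6 m³.

V ≈ 1.36 × 10^6 m³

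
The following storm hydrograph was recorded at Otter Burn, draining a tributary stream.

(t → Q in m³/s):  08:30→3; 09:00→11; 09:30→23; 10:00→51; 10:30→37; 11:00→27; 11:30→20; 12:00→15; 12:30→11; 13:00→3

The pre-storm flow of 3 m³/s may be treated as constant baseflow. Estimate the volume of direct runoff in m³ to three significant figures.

V ≈ 3.08 × 10^5 m³

Direct-runoff ordinates (Q − Q_b): 0.0, 8.0, 20.0, 48.0, 34.0, 24.0, 17.0, 12.0, 8.0, 0.0 m³/s.
ΣQ_DR = 171.0 m³/s.
With Δt = 0.5 h = 1800 s, V = ΣQ_DR · Δt = 171.0 × 1800 = 3.08 × 10^5 m³.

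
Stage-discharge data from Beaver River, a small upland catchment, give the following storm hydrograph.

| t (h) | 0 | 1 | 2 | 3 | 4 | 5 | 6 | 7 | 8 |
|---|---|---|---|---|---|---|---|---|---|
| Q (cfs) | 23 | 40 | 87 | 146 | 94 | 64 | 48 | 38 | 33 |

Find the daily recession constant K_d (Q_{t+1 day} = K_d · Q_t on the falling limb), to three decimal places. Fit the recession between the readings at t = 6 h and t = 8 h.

Between t = 6 h and t = 8 h the flow falls from 48 to 33 cfs over 2×1 h = 2 h.
Per-interval ratio K = (33/48)^(1/2) = 0.8292; K_d = K^(24/1) = 0.011.

K_d ≈ 0.011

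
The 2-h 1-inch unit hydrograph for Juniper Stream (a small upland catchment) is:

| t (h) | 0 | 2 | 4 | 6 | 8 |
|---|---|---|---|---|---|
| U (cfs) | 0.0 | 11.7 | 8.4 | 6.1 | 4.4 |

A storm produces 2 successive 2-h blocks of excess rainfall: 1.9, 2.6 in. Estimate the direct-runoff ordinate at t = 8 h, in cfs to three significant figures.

By discrete convolution, Q_j = Σ (P_i / 1 in) · U_{j−i}.
At t = 8 h (j=4): Q = (1.9/1)·4.4 + (2.6/1)·6.1 = 24.2 cfs.

Q ≈ 24.2 cfs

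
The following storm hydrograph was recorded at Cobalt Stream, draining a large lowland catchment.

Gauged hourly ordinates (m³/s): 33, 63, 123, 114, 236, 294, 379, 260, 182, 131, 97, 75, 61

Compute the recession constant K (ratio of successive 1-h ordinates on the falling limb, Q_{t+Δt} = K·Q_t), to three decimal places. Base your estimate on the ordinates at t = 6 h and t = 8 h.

Using the recession-limb readings at t = 6 h and t = 8 h: Q falls from 379 to 182 m³/s over 2 intervals.
K = (Q₂/Q₁)^(1/2) = (182/379)^(1/2) = 0.693.

K ≈ 0.693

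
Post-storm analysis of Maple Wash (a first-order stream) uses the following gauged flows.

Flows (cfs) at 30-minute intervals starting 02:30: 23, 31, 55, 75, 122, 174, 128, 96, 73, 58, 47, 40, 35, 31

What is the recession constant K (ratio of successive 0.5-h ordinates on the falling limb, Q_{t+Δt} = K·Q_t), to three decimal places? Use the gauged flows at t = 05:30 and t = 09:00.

K ≈ 0.817

Using the recession-limb readings at t = 05:30 and t = 09:00: Q falls from 128 to 31 cfs over 7 intervals.
K = (Q₂/Q₁)^(1/7) = (31/128)^(1/7) = 0.817.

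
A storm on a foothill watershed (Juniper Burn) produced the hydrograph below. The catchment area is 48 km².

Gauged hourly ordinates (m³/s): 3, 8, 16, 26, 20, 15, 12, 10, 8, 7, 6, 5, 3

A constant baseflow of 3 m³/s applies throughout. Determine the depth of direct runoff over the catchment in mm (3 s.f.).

Direct runoff: 0.0, 5.0, 13.0, 23.0, 17.0, 12.0, 9.0, 7.0, 5.0, 4.0, 3.0, 2.0, 0.0 m³/s; ΣQ_DR = 100.0 m³/s.
V = ΣQ_DR · Δt = 100.0 × 3600 s = 3.600 × 10^5 m³.
Over A = 48 km², depth = V / A = 7.50 mm.

d ≈ 7.50 mm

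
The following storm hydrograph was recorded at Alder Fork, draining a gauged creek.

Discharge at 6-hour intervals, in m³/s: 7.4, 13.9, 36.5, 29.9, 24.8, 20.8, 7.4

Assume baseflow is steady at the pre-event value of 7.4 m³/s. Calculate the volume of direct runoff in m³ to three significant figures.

Direct-runoff ordinates (Q − Q_b): 0.0, 6.5, 29.1, 22.5, 17.4, 13.4, 0.0 m³/s.
ΣQ_DR = 88.90 m³/s.
With Δt = 6 h = 21600 s, V = ΣQ_DR · Δt = 88.90 × 21600 = 1.92 × 10^6 m³.

V ≈ 1.92 × 10^6 m³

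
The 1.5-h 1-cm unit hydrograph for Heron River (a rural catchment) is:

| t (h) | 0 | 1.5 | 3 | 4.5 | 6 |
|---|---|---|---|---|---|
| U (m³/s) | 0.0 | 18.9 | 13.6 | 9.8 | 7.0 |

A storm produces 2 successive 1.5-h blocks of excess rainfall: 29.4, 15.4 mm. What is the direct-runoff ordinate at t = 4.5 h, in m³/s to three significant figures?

Q ≈ 49.8 m³/s

By discrete convolution, Q_j = Σ (P_i / 10 mm) · U_{j−i}.
At t = 4.5 h (j=3): Q = (29.4/10)·9.8 + (15.4/10)·13.6 = 49.8 m³/s.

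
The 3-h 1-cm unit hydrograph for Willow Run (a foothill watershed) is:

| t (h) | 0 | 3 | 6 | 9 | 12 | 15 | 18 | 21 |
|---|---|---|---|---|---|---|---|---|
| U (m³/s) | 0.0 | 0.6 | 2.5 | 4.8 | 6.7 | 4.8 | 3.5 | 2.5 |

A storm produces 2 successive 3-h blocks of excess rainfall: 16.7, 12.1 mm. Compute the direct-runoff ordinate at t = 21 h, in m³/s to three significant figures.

Q ≈ 8.41 m³/s

By discrete convolution, Q_j = Σ (P_i / 10 mm) · U_{j−i}.
At t = 21 h (j=7): Q = (16.7/10)·2.5 + (12.1/10)·3.5 = 8.41 m³/s.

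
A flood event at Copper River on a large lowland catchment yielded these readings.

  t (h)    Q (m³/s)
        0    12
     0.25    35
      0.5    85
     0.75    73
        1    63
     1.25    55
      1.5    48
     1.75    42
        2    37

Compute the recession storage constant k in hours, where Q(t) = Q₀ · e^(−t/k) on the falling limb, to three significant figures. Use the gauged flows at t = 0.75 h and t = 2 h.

On the falling limb, Q drops from 73 to 37 m³/s between t = 0.75 h and t = 2 h (Δt = 1.25 h).
k = −Δt / ln(Q₂/Q₁) = −1.25 / ln(37/73) = 1.84 h.

k ≈ 1.84 h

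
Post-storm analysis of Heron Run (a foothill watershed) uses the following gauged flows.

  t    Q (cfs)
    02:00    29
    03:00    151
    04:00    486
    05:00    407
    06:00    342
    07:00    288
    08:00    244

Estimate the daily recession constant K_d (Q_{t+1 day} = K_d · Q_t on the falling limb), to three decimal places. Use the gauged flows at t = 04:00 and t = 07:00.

Between t = 04:00 and t = 07:00 the flow falls from 486 to 288 cfs over 3×1 h = 3 h.
Per-interval ratio K = (288/486)^(1/3) = 0.8399; K_d = K^(24/1) = 0.015.

K_d ≈ 0.015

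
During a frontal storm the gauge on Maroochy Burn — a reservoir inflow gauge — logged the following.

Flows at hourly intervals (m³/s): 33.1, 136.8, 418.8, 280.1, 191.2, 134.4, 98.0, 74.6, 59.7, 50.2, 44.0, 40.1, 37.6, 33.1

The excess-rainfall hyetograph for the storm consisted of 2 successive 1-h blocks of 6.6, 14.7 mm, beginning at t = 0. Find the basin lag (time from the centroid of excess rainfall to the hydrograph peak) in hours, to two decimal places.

Centroid of excess rainfall: t_c = Σ P_i·t̄_i / ΣP_i = 1.1901 h (block centres at 0.5, 1.5 h).
Hydrograph peak occurs at t = 2 h, so basin lag t_L = 2 − 1.1901 = 0.81 h.

t_L ≈ 0.81 h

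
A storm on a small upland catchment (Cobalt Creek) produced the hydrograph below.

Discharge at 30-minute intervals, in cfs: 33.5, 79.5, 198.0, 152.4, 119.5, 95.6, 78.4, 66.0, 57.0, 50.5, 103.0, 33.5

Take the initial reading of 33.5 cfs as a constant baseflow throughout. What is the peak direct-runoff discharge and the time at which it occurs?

Subtracting baseflow gives direct-runoff ordinates: 0.0, 46.0, 164.5, 118.9, 86.0, 62.1, 44.9, 32.5, 23.5, 17.0, 69.5, 0.0 cfs.
The maximum is 164.5 cfs, occurring at the reading for t = 1 h.

Q_p = 164.5 cfs at t = 1 h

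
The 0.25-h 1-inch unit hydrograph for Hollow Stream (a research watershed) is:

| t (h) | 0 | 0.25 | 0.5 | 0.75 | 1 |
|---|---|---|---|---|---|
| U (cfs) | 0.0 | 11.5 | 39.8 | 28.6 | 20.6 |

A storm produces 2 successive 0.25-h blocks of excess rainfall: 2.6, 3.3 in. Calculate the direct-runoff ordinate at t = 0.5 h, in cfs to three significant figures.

By discrete convolution, Q_j = Σ (P_i / 1 in) · U_{j−i}.
At t = 0.5 h (j=2): Q = (2.6/1)·39.8 + (3.3/1)·11.5 = 141 cfs.

Q ≈ 141 cfs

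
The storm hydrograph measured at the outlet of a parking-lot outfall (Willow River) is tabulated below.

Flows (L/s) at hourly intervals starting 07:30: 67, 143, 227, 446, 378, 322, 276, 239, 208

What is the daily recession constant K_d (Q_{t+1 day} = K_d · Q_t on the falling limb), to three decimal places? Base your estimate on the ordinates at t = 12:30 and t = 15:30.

K_d ≈ 0.030

Between t = 12:30 and t = 15:30 the flow falls from 322 to 208 L/s over 3×1 h = 3 h.
Per-interval ratio K = (208/322)^(1/3) = 0.8644; K_d = K^(24/1) = 0.030.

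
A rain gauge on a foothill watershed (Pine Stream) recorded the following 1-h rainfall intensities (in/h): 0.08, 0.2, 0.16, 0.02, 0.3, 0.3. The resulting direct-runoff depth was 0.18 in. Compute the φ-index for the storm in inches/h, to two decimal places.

Only the 2 blocks with intensity above φ contribute runoff: 0.3, 0.3 in/h.
Σ(I−φ)·Δt = d  ⇒  (0.3+0.3 − 2φ)·1 = 0.18
φ = (0.6000 − 0.18/1) / 2 = 0.21 in/h.

φ ≈ 0.21 in/h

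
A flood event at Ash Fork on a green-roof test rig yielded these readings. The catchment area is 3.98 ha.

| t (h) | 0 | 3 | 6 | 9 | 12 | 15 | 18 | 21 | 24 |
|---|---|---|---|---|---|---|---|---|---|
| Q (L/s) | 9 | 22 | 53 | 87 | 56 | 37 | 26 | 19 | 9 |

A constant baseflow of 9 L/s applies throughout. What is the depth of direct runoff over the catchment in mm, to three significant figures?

d ≈ 64.3 mm

Direct runoff: 0.0, 13.0, 44.0, 78.0, 47.0, 28.0, 17.0, 10.0, 0.0 L/s; ΣQ_DR = 237.0 L/s.
V = ΣQ_DR · Δt = 237.0 × 10800 s = 2.560 × 10^6 L.
Over A = 3.98 ha, depth = V / A = 64.3 mm.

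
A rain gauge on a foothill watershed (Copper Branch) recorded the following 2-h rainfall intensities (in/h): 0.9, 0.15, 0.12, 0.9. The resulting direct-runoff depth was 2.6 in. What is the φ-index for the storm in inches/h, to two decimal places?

φ ≈ 0.25 in/h

Only the 2 blocks with intensity above φ contribute runoff: 0.9, 0.9 in/h.
Σ(I−φ)·Δt = d  ⇒  (0.9+0.9 − 2φ)·2 = 2.6
φ = (1.800 − 2.6/2) / 2 = 0.25 in/h.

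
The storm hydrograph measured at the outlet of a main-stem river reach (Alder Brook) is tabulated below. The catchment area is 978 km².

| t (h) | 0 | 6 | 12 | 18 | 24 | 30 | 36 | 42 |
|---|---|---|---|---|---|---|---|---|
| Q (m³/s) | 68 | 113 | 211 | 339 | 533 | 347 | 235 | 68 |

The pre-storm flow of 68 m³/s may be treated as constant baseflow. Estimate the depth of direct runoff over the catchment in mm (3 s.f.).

Direct runoff: 0.0, 45.0, 143.0, 271.0, 465.0, 279.0, 167.0, 0.0 m³/s; ΣQ_DR = 1370 m³/s.
V = ΣQ_DR · Δt = 1370 × 21600 s = 2.959 × 10^7 m³.
Over A = 978 km², depth = V / A = 30.3 mm.

d ≈ 30.3 mm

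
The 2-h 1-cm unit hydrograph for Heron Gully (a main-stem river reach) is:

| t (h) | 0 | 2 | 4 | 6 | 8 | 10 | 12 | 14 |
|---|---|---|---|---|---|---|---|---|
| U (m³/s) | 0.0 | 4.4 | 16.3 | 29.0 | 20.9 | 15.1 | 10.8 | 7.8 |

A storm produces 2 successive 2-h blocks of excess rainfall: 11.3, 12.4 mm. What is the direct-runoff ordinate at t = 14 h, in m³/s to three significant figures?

Q ≈ 22.2 m³/s

By discrete convolution, Q_j = Σ (P_i / 10 mm) · U_{j−i}.
At t = 14 h (j=7): Q = (11.3/10)·7.8 + (12.4/10)·10.8 = 22.2 m³/s.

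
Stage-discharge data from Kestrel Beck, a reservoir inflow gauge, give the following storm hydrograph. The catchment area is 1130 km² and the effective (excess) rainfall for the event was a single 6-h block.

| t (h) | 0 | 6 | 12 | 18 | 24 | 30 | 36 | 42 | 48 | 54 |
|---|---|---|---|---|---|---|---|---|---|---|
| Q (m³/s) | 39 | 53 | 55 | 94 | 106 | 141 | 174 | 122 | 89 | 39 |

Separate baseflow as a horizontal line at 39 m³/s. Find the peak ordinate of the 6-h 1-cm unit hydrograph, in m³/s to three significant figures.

Direct runoff: 0.0, 14.0, 16.0, 55.0, 67.0, 102.0, 135.0, 83.0, 50.0, 0.0 m³/s; ΣQ_DR = 522.0 m³/s, peak = 135.0 m³/s.
Runoff depth d = ΣQ_DR·Δt / A = 522.0 × 21600 / (1130 km²) = 9.978 mm.
The 1-cm UH is the DRH scaled by (10 mm)/d, so U_p = 135.0 × 10/9.978 = 135 m³/s.

U_p ≈ 135 m³/s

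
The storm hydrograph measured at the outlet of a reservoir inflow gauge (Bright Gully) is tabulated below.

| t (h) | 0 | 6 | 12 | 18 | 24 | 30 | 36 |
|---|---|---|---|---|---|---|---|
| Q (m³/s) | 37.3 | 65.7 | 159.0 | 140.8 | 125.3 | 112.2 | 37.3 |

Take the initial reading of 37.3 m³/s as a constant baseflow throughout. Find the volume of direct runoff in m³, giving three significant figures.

V ≈ 9.00 × 10^6 m³

Direct-runoff ordinates (Q − Q_b): 0.0, 28.4, 121.7, 103.5, 88.0, 74.9, 0.0 m³/s.
ΣQ_DR = 416.5 m³/s.
With Δt = 6 h = 21600 s, V = ΣQ_DR · Δt = 416.5 × 21600 = 9.00 × 10^6 m³.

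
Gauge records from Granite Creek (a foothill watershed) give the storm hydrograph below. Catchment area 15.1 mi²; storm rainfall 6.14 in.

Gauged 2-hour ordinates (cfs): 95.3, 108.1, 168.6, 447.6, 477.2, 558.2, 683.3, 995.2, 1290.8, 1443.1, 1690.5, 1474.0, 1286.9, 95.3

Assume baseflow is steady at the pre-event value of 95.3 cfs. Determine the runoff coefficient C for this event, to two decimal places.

ΣQ_DR = 9480 cfs; V = ΣQ_DR·Δt = 6.826 × 10^7 ft³.
Runoff depth d = V / A = 1.946 in.
C = d / P = 1.946 / 6.14 = 0.32.

C ≈ 0.32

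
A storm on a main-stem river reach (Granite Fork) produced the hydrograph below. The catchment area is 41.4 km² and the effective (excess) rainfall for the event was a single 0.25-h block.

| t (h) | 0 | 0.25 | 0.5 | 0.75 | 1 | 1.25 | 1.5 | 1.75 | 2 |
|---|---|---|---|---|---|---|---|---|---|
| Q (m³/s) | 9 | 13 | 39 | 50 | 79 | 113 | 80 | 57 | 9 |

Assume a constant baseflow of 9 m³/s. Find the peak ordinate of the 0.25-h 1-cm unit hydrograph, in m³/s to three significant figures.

U_p ≈ 130 m³/s

Direct runoff: 0.0, 4.0, 30.0, 41.0, 70.0, 104.0, 71.0, 48.0, 0.0 m³/s; ΣQ_DR = 368.0 m³/s, peak = 104.0 m³/s.
Runoff depth d = ΣQ_DR·Δt / A = 368.0 × 900 / (41.4 km²) = 8.000 mm.
The 1-cm UH is the DRH scaled by (10 mm)/d, so U_p = 104.0 × 10/8.000 = 130 m³/s.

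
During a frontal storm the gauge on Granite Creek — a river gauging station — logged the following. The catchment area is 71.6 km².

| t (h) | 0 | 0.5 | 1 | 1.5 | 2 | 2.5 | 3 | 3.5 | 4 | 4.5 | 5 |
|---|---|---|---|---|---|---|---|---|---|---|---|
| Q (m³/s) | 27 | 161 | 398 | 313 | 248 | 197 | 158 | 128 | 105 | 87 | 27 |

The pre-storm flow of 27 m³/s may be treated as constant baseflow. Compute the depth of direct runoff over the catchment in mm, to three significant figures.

Direct runoff: 0.0, 134.0, 371.0, 286.0, 221.0, 170.0, 131.0, 101.0, 78.0, 60.0, 0.0 m³/s; ΣQ_DR = 1552 m³/s.
V = ΣQ_DR · Δt = 1552 × 1800 s = 2.794 × 10^6 m³.
Over A = 71.6 km², depth = V / A = 39.0 mm.

d ≈ 39.0 mm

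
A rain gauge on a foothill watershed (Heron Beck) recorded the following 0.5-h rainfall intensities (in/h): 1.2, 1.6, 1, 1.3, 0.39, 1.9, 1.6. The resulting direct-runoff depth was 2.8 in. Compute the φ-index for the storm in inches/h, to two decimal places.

Only the 6 blocks with intensity above φ contribute runoff: 1.2, 1.6, 1, 1.3, 1.9, 1.6 in/h.
Σ(I−φ)·Δt = d  ⇒  (1.2+1.6+1+1.3+1.9+1.6 − 6φ)·0.5 = 2.8
φ = (8.600 − 2.8/0.5) / 6 = 0.50 in/h.

φ ≈ 0.50 in/h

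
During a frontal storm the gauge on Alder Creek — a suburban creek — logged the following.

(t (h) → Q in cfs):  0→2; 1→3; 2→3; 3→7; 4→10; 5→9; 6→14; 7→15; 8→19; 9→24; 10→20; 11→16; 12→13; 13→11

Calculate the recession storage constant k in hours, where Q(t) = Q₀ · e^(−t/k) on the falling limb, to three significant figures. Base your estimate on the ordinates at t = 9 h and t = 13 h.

On the falling limb, Q drops from 24 to 11 cfs between t = 9 h and t = 13 h (Δt = 4 h).
k = −Δt / ln(Q₂/Q₁) = −4 / ln(11/24) = 5.13 h.

k ≈ 5.13 h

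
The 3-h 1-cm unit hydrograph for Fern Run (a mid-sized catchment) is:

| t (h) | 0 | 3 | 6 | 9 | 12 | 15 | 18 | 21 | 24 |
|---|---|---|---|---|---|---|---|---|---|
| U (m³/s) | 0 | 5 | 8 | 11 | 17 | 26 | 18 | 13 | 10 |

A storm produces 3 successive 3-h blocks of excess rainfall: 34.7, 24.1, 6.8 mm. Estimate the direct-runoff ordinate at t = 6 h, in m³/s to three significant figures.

Q ≈ 39.8 m³/s

By discrete convolution, Q_j = Σ (P_i / 10 mm) · U_{j−i}.
At t = 6 h (j=2): Q = (34.7/10)·8 + (24.1/10)·5 + (6.8/10)·0 = 39.8 m³/s.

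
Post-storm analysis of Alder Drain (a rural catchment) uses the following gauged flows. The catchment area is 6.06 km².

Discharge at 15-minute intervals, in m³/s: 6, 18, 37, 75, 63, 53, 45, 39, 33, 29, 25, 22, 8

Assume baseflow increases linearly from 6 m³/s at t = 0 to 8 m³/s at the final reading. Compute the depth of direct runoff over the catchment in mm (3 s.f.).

Direct runoff: 0.00, 11.83, 30.67, 68.50, 56.33, 46.17, 38.00, 31.83, 25.67, 21.50, 17.33, 14.17, 0.00 m³/s; ΣQ_DR = 362.0 m³/s.
V = ΣQ_DR · Δt = 362.0 × 900 s = 3.258 × 10^5 m³.
Over A = 6.06 km², depth = V / A = 53.8 mm.

d ≈ 53.8 mm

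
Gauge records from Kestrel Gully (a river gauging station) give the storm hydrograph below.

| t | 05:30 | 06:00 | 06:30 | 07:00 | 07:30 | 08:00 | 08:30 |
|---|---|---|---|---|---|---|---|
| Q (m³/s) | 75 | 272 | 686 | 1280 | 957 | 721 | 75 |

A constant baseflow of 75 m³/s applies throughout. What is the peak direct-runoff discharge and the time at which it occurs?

Q_p = 1205.0 m³/s at t = 07:00

Subtracting baseflow gives direct-runoff ordinates: 0.0, 197.0, 611.0, 1205.0, 882.0, 646.0, 0.0 m³/s.
The maximum is 1205.0 m³/s, occurring at the reading for t = 07:00.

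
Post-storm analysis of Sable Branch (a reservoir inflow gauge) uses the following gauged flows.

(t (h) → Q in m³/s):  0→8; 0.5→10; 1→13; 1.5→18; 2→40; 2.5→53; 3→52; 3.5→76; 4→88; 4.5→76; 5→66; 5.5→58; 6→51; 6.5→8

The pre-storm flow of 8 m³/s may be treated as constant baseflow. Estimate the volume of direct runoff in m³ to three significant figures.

Direct-runoff ordinates (Q − Q_b): 0.0, 2.0, 5.0, 10.0, 32.0, 45.0, 44.0, 68.0, 80.0, 68.0, 58.0, 50.0, 43.0, 0.0 m³/s.
ΣQ_DR = 505.0 m³/s.
With Δt = 0.5 h = 1800 s, V = ΣQ_DR · Δt = 505.0 × 1800 = 9.09 × 10^5 m³.

V ≈ 9.09 × 10^5 m³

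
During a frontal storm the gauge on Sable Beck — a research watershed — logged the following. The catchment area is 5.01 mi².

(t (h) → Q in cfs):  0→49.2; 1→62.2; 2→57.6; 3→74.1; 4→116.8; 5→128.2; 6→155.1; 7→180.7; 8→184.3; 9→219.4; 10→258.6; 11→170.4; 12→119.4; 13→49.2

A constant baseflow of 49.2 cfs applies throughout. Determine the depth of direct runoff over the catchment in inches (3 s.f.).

d ≈ 0.351 in

Direct runoff: 0.0, 13.0, 8.4, 24.9, 67.6, 79.0, 105.9, 131.5, 135.1, 170.2, 209.4, 121.2, 70.2, 0.0 cfs; ΣQ_DR = 1136 cfs.
V = ΣQ_DR · Δt = 1136 × 3600 s = 4.091 × 10^6 ft³.
Over A = 5.01 mi², depth = V / A = 0.351 in.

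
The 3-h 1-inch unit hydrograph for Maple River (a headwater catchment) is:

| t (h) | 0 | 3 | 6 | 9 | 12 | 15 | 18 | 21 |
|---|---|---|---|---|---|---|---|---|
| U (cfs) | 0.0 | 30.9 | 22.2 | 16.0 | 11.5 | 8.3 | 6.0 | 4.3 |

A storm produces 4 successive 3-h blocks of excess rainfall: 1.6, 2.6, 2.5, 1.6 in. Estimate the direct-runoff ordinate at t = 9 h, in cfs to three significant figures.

By discrete convolution, Q_j = Σ (P_i / 1 in) · U_{j−i}.
At t = 9 h (j=3): Q = (1.6/1)·16.0 + (2.6/1)·22.2 + (2.5/1)·30.9 + (1.6/1)·0.0 = 161 cfs.

Q ≈ 161 cfs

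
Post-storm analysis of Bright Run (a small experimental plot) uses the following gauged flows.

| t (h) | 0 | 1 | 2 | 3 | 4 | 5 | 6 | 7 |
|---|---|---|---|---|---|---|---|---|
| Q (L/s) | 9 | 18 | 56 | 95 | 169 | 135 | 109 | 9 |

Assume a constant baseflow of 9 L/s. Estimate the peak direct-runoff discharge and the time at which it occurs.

Q_p = 160.0 L/s at t = 4 h

Subtracting baseflow gives direct-runoff ordinates: 0.0, 9.0, 47.0, 86.0, 160.0, 126.0, 100.0, 0.0 L/s.
The maximum is 160.0 L/s, occurring at the reading for t = 4 h.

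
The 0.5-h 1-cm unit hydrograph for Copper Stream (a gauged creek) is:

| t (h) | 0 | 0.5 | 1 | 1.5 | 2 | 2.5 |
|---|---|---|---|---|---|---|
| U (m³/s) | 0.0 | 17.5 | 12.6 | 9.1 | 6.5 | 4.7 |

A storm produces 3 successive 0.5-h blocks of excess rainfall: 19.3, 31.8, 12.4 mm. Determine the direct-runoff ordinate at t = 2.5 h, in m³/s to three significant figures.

By discrete convolution, Q_j = Σ (P_i / 10 mm) · U_{j−i}.
At t = 2.5 h (j=5): Q = (19.3/10)·4.7 + (31.8/10)·6.5 + (12.4/10)·9.1 = 41.0 m³/s.

Q ≈ 41.0 m³/s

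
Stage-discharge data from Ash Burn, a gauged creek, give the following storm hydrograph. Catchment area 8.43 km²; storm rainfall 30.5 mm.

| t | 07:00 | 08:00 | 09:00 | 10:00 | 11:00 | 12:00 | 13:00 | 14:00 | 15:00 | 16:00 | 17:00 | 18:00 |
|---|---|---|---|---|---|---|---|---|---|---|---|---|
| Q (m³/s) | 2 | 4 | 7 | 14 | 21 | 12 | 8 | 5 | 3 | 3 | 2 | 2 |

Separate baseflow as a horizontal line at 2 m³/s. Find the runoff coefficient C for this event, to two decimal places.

ΣQ_DR = 59.00 m³/s; V = ΣQ_DR·Δt = 2.124 × 10^5 m³.
Runoff depth d = V / A = 25.20 mm.
C = d / P = 25.20 / 30.5 = 0.83.

C ≈ 0.83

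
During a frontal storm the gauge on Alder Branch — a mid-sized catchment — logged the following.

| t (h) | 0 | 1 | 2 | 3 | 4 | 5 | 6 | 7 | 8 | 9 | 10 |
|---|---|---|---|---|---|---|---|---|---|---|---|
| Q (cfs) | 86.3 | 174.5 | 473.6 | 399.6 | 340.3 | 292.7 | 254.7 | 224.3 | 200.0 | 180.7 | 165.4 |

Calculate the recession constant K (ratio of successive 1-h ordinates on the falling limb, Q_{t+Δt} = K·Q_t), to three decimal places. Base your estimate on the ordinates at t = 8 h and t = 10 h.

Using the recession-limb readings at t = 8 h and t = 10 h: Q falls from 200.0 to 165.4 cfs over 2 intervals.
K = (Q₂/Q₁)^(1/2) = (165.4/200.0)^(1/2) = 0.909.

K ≈ 0.909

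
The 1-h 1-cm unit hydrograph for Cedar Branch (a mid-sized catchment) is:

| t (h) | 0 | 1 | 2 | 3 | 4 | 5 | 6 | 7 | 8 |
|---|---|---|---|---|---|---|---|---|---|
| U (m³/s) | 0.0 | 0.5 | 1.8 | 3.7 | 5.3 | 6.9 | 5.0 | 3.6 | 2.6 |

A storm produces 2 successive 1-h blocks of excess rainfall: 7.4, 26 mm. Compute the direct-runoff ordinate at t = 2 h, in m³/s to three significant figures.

By discrete convolution, Q_j = Σ (P_i / 10 mm) · U_{j−i}.
At t = 2 h (j=2): Q = (7.4/10)·1.8 + (26/10)·0.5 = 2.63 m³/s.

Q ≈ 2.63 m³/s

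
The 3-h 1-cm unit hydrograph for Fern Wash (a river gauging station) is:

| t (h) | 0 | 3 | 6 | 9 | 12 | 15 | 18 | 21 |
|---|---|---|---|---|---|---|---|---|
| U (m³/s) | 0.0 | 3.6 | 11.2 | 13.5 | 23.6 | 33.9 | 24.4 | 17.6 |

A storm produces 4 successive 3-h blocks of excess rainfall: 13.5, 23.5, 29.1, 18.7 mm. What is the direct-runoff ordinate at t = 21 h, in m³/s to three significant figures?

Q ≈ 224 m³/s

By discrete convolution, Q_j = Σ (P_i / 10 mm) · U_{j−i}.
At t = 21 h (j=7): Q = (13.5/10)·17.6 + (23.5/10)·24.4 + (29.1/10)·33.9 + (18.7/10)·23.6 = 224 m³/s.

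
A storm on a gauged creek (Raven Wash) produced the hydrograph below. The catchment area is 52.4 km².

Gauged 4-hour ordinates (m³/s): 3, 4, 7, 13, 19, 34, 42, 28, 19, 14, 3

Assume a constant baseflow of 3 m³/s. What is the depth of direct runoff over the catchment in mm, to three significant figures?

Direct runoff: 0.0, 1.0, 4.0, 10.0, 16.0, 31.0, 39.0, 25.0, 16.0, 11.0, 0.0 m³/s; ΣQ_DR = 153.0 m³/s.
V = ΣQ_DR · Δt = 153.0 × 14400 s = 2.203 × 10^6 m³.
Over A = 52.4 km², depth = V / A = 42.0 mm.

d ≈ 42.0 mm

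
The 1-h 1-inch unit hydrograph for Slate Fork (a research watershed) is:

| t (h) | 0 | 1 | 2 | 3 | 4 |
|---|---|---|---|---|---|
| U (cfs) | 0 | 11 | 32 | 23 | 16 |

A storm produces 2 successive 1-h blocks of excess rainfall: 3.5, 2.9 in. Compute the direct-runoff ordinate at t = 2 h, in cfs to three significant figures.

By discrete convolution, Q_j = Σ (P_i / 1 in) · U_{j−i}.
At t = 2 h (j=2): Q = (3.5/1)·32 + (2.9/1)·11 = 144 cfs.

Q ≈ 144 cfs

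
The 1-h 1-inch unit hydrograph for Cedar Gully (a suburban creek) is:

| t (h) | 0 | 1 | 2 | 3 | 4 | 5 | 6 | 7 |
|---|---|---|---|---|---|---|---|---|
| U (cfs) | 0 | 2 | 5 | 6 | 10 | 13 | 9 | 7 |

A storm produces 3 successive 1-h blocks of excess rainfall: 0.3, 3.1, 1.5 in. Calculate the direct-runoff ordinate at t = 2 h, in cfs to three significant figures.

By discrete convolution, Q_j = Σ (P_i / 1 in) · U_{j−i}.
At t = 2 h (j=2): Q = (0.3/1)·5 + (3.1/1)·2 + (1.5/1)·0 = 7.70 cfs.

Q ≈ 7.70 cfs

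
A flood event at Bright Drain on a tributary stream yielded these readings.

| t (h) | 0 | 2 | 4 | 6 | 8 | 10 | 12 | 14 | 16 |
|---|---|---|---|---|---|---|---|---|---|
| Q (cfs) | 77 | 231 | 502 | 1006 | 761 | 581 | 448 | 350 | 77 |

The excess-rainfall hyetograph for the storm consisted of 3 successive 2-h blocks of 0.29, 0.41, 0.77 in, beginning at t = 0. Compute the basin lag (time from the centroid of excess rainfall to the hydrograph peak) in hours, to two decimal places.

t_L ≈ 2.35 h

Centroid of excess rainfall: t_c = Σ P_i·t̄_i / ΣP_i = 3.6531 h (block centres at 1, 3, 5 h).
Hydrograph peak occurs at t = 6 h, so basin lag t_L = 6 − 3.6531 = 2.35 h.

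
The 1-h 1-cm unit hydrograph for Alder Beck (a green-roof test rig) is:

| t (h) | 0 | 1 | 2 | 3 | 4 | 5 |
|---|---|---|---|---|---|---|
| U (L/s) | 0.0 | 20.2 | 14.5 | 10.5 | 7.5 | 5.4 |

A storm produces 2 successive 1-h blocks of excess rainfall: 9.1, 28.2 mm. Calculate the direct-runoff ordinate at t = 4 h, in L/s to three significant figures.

Q ≈ 36.4 L/s

By discrete convolution, Q_j = Σ (P_i / 10 mm) · U_{j−i}.
At t = 4 h (j=4): Q = (9.1/10)·7.5 + (28.2/10)·10.5 = 36.4 L/s.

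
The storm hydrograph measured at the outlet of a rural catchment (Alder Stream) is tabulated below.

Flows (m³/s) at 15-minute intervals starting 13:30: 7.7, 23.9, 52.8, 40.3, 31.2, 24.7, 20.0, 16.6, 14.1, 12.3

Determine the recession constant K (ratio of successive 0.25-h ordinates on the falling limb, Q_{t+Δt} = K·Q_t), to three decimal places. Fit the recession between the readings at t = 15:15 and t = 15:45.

K ≈ 0.861

Using the recession-limb readings at t = 15:15 and t = 15:45: Q falls from 16.6 to 12.3 m³/s over 2 intervals.
K = (Q₂/Q₁)^(1/2) = (12.3/16.6)^(1/2) = 0.861.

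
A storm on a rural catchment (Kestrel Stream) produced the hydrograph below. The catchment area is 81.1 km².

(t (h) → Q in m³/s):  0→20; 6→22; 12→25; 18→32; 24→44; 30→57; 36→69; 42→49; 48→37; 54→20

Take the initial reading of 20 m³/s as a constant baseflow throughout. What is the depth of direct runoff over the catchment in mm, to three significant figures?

Direct runoff: 0.0, 2.0, 5.0, 12.0, 24.0, 37.0, 49.0, 29.0, 17.0, 0.0 m³/s; ΣQ_DR = 175.0 m³/s.
V = ΣQ_DR · Δt = 175.0 × 21600 s = 3.780 × 10^6 m³.
Over A = 81.1 km², depth = V / A = 46.6 mm.

d ≈ 46.6 mm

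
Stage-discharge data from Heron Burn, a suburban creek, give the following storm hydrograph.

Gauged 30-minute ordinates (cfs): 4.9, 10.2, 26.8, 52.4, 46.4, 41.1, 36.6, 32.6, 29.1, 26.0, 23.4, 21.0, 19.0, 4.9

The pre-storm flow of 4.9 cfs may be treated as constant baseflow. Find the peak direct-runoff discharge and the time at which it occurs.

Subtracting baseflow gives direct-runoff ordinates: 0.0, 5.3, 21.9, 47.5, 41.5, 36.2, 31.7, 27.7, 24.2, 21.1, 18.5, 16.1, 14.1, 0.0 cfs.
The maximum is 47.5 cfs, occurring at the reading for t = 1.5 h.

Q_p = 47.5 cfs at t = 1.5 h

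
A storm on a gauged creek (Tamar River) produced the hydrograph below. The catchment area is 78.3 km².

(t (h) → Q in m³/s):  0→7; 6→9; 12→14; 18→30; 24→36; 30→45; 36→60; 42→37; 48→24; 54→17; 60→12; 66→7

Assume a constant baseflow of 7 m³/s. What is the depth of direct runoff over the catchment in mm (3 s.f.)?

d ≈ 59.0 mm

Direct runoff: 0.0, 2.0, 7.0, 23.0, 29.0, 38.0, 53.0, 30.0, 17.0, 10.0, 5.0, 0.0 m³/s; ΣQ_DR = 214.0 m³/s.
V = ΣQ_DR · Δt = 214.0 × 21600 s = 4.622 × 10^6 m³.
Over A = 78.3 km², depth = V / A = 59.0 mm.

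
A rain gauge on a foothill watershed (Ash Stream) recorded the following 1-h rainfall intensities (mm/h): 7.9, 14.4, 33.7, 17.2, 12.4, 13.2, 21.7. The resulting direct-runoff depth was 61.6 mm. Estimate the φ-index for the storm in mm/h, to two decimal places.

φ ≈ 8.50 mm/h

Only the 6 blocks with intensity above φ contribute runoff: 14.4, 33.7, 17.2, 12.4, 13.2, 21.7 mm/h.
Σ(I−φ)·Δt = d  ⇒  (14.4+33.7+17.2+12.4+13.2+21.7 − 6φ)·1 = 61.6
φ = (112.6 − 61.6/1) / 6 = 8.50 mm/h.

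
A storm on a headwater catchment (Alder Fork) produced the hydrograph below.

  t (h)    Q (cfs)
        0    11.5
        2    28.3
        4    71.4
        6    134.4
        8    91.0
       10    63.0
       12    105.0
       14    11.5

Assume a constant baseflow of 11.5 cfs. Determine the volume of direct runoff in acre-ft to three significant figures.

V ≈ 70.1 acre-ft

Direct-runoff ordinates (Q − Q_b): 0.0, 16.8, 59.9, 122.9, 79.5, 51.5, 93.5, 0.0 cfs.
ΣQ_DR = 424.1 cfs.
With Δt = 2 h = 7200 s, V = ΣQ_DR · Δt = 424.1 × 7200 = 3.05 × 10^6 ft³ = 70.1 acre-ft.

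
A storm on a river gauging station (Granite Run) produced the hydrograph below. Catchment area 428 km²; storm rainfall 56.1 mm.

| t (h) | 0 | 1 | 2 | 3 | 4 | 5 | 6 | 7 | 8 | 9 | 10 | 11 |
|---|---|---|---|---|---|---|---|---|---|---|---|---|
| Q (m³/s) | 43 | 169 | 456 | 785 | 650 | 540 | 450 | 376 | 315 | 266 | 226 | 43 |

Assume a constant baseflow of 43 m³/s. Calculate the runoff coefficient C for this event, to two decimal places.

C ≈ 0.57

ΣQ_DR = 3803 m³/s; V = ΣQ_DR·Δt = 1.369 × 10^7 m³.
Runoff depth d = V / A = 31.99 mm.
C = d / P = 31.99 / 56.1 = 0.57.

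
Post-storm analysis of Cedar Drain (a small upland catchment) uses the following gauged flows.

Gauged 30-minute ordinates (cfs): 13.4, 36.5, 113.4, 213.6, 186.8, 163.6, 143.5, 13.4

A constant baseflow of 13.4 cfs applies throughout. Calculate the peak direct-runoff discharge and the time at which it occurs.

Q_p = 200.2 cfs at t = 1.5 h

Subtracting baseflow gives direct-runoff ordinates: 0.0, 23.1, 100.0, 200.2, 173.4, 150.2, 130.1, 0.0 cfs.
The maximum is 200.2 cfs, occurring at the reading for t = 1.5 h.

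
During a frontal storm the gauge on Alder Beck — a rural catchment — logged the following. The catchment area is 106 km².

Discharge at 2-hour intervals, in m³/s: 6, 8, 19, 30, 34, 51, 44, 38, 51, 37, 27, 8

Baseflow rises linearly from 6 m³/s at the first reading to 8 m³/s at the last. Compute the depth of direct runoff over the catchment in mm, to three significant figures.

d ≈ 18.3 mm

Direct runoff: 0.00, 1.82, 12.64, 23.45, 27.27, 44.09, 36.91, 30.73, 43.55, 29.36, 19.18, 0.00 m³/s; ΣQ_DR = 269.0 m³/s.
V = ΣQ_DR · Δt = 269.0 × 7200 s = 1.937 × 10^6 m³.
Over A = 106 km², depth = V / A = 18.3 mm.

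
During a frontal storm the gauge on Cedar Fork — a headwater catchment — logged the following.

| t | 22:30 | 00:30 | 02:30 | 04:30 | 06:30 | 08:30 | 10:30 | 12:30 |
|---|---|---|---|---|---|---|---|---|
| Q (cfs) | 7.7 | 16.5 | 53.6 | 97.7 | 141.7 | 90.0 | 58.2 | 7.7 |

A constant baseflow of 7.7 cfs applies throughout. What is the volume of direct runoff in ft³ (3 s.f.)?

Direct-runoff ordinates (Q − Q_b): 0.0, 8.8, 45.9, 90.0, 134.0, 82.3, 50.5, 0.0 cfs.
ΣQ_DR = 411.5 cfs.
With Δt = 2 h = 7200 s, V = ΣQ_DR · Δt = 411.5 × 7200 = 2.96 × 10^6 ft³.

V ≈ 2.96 × 10^6 ft³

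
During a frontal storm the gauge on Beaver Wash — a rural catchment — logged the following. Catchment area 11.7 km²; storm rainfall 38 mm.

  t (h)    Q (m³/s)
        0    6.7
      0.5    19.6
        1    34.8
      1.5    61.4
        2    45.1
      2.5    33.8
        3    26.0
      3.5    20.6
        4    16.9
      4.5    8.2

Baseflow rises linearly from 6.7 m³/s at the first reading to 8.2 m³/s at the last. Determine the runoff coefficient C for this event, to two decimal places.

C ≈ 0.80

ΣQ_DR = 198.6 m³/s; V = ΣQ_DR·Δt = 3.575 × 10^5 m³.
Runoff depth d = V / A = 30.55 mm.
C = d / P = 30.55 / 38 = 0.80.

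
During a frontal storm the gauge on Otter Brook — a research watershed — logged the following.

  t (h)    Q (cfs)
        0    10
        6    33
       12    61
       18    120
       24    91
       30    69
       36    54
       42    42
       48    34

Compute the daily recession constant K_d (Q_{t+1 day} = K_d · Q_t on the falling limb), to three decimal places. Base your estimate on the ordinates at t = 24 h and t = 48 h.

Between t = 24 h and t = 48 h the flow falls from 91 to 34 cfs over 4×6 h = 24 h.
Per-interval ratio K = (34/91)^(1/4) = 0.7818; K_d = K^(24/6) = 0.374.

K_d ≈ 0.374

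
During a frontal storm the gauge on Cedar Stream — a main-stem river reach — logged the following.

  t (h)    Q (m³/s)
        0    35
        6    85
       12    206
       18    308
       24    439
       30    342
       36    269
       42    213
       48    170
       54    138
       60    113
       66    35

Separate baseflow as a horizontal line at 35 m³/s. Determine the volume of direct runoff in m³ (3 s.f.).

V ≈ 4.18 × 10^7 m³

Direct-runoff ordinates (Q − Q_b): 0.0, 50.0, 171.0, 273.0, 404.0, 307.0, 234.0, 178.0, 135.0, 103.0, 78.0, 0.0 m³/s.
ΣQ_DR = 1933 m³/s.
With Δt = 6 h = 21600 s, V = ΣQ_DR · Δt = 1933 × 21600 = 4.18 × 10^7 m³.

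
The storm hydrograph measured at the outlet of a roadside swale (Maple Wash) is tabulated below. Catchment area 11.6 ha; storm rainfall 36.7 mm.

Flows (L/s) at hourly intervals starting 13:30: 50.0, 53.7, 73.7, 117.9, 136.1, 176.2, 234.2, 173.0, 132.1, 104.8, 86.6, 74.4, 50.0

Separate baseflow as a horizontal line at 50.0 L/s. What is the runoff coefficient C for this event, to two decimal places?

C ≈ 0.69

ΣQ_DR = 812.7 L/s; V = ΣQ_DR·Δt = 2.926 × 10^6 L.
Runoff depth d = V / A = 25.22 mm.
C = d / P = 25.22 / 36.7 = 0.69.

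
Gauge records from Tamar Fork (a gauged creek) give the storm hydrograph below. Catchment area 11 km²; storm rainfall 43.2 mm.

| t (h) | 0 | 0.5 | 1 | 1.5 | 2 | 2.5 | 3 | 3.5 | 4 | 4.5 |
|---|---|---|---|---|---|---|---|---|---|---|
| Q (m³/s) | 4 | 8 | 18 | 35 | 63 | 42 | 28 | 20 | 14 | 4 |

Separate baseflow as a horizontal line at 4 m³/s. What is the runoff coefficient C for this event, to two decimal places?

ΣQ_DR = 196.0 m³/s; V = ΣQ_DR·Δt = 3.528 × 10^5 m³.
Runoff depth d = V / A = 32.07 mm.
C = d / P = 32.07 / 43.2 = 0.74.

C ≈ 0.74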